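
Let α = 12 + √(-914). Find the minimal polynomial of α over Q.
m_α(x) = x^2 - 24x + 1058

From α - 12 = √(-914), squaring gives (α - 12)^2 = -914, i.e. α^2 - 24α + 144 = -914, so α^2 - 24α + 1058 = 0. The discriminant of x^2 - 24x + 1058 is (-24)^2 - 4·(1058) = 576 - 4232 = -3656, and 4·(-914) is not a perfect square in Q since -914 is squarefree and ≠ 1. Hence x^2 - 24x + 1058 is irreducible over Q and is the minimal polynomial of α.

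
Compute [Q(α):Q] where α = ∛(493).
[Q(α):Q] = 3

The minimal polynomial of α is x^3 - 493, irreducible over Q since 493 is not a perfect cube (so x^3 - 493 has no rational root). Hence [Q(α):Q] = deg(m_α) = 3.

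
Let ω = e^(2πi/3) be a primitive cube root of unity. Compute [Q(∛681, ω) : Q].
[Q(∛681, ω) : Q] = 6

[Q(∛681):Q] = 3 (min poly x^3 - 681, irreducible since 681 is not a perfect cube). [Q(ω):Q] = 2 (min poly x^2 + x + 1). Since Q(∛681) ⊂ R and ω ∉ R, we have ω ∉ Q(∛681), so x^2 + x + 1 remains irreducible over Q(∛681) and [Q(∛681, ω) : Q(∛681)] = 2. By the tower law, [Q(∛681, ω) : Q] = 3 · 2 = 6. (In fact Q(∛681, ω) is the splitting field of x^3 - 681 over Q.)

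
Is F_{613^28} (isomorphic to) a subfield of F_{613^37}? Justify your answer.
No: F_{613^28} is not a subfield of F_{613^37}

F_{p^m} embeds in F_{p^n} iff m | n. Here 28 ∤ 37 (since 37 = 1·28 + 9 with remainder 9 ≠ 0), so F_{613^28} is not a subfield of F_{613^37}. Equivalently: if it were, the tower law would give 28 = [F_{613^28}:F_613] dividing [F_{613^37}:F_613] = 37, contradiction.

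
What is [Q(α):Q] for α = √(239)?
[Q(α):Q] = 2

[Q(α):Q] equals the degree of the minimal polynomial of α. Here α^2 = 239 and x^2 - 239 is irreducible (d = 239 is squarefree, ≠ 1, hence not a square), so deg(m_α) = 2. Thus [Q(α):Q] = 2.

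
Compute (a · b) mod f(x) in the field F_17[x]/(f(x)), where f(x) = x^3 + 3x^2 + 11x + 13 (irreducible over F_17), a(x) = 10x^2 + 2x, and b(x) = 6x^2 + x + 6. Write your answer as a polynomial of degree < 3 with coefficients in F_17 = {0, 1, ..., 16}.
a · b ≡ 12x^2 + x + 14 (mod f(x))

Multiply in F_17[x]: a(x)·b(x) = (10x^2 + 2x)·(6x^2 + x + 6) = 9x^4 + 5x^3 + 11x^2 + 12x. This has degree ≥ 3, so divide by f(x) over F_17: 9x^4 + 5x^3 + 11x^2 + 12x = (9x + 12)·(x^3 + 3x^2 + 11x + 13) + (12x^2 + x + 14). Hence a·b ≡ 12x^2 + x + 14 (mod f). (F_17[x]/(f) is a field with 17^3 = 4913 elements since f is irreducible of degree 3.)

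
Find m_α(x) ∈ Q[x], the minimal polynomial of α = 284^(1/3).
m_α(x) = x^3 - 284

α satisfies α^3 = 284, so x^3 - 284 annihilates α. By the rational root test, a rational root p/q (in lowest terms) of x^3 - 284 would satisfy p^3 = 284 q^3, forcing q = 1 and p^3 = 284; but 284 is not a perfect cube, contradiction. A monic cubic over Q with no rational root is irreducible (any nontrivial factorization would include a linear factor). Hence x^3 - 284 is the minimal polynomial of α, and in particular [Q(α):Q] = 3.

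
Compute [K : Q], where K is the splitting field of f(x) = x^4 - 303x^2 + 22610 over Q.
[K : Q] = 4

Solving the quadratic in x^2: x^2 = (303 ± √(303^2 - 4·22610))/2 = (303 ± √1369)/2 = (303 ± 37)/2, giving x^2 = 133 or x^2 = 170. So f(x) = (x^2 - 133)(x^2 - 170) and the roots of f are ±√133, ±√170. Hence the splitting field is K = Q(√133, √170). Since 133 and 170 are distinct squarefree integers > 1, their product 22610 is not a perfect square, so √170 ∉ Q(√133). By the tower law [K:Q] = [Q(√133,√170):Q(√133)] · [Q(√133):Q] = 2 · 2 = 4.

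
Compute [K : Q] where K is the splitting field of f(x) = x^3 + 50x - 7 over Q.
[K : Q] = 6

By the rational root test, any rational root of the monic integer polynomial f(x) = x^3 + 50x - 7 must be an integer dividing the constant term -7, i.e. one of ±{1, 7}. Evaluating: f(1) = 44, f(-1) = -58, f(7) = 686, f(-7) = -700; none is 0, so f has no rational root and is therefore irreducible over Q (a cubic with no linear factor over a field is irreducible). For an irreducible cubic, the Galois group is A_3 or S_3 according as the discriminant disc(f) = -4a^3 - 27b^2 = -4·(50)^3 - 27·(-7)^2 = -501323 is or is not a square in Q. Here disc(f) = -501323 is not a perfect square in Q, so the Galois group of f over Q is not contained in A_3 and must be all of S_3. The splitting field has degree |S_3| = 6 over Q, so [K : Q] = 6.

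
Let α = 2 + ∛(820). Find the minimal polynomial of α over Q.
m_α(x) = x^3 - 6x^2 + 12x - 828

Set β = α - 2 = ∛(820), so β^3 = 820. Then (α - 2)^3 - 820 = 0, i.e. α is a root of g(x) = (x - 2)^3 - 820 = x^3 - 6x^2 + 12x - 828. Since g(x) = h(x - 2) where h(x) = x^3 - 820, and h is irreducible over Q (because 820 is not a perfect cube, so h has no rational root, and a monic cubic with no rational root is irreducible), g is also irreducible (irreducibility is preserved under the substitution x → x - 2). Hence m_α(x) = x^3 - 6x^2 + 12x - 828.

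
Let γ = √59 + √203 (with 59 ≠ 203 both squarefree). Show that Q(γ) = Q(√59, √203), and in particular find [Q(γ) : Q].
[Q(γ) : Q] = 4 (equivalently, Q(γ) = Q(√59, √203))

Obviously Q(γ) ⊆ Q(√59, √203), and [Q(√59, √203):Q] = 4 (since 59, 203 are distinct squarefree integers > 1 with 11977 not a perfect square). To show equality we compute the minimal polynomial of γ. From γ = √59 + √203: γ^2 = 59 + 2√(11977) + 203 = 262 + 2√(11977), so γ^2 - 262 = 2√(11977); squaring, (γ^2 - 262)^2 = 4·11977, i.e. γ^4 - 524γ^2 + 68644 - 47908 = 0, i.e. γ^4 - 524γ^2 + 20736 = 0. So γ is a root of x^4 - 524x^2 + 20736. This polynomial is irreducible over Q: it has no rational root (each ±√59 ± √203 is irrational), and any factorization into two quadratics over Q would force √(11977) ∈ Q (pairing opposite roots) or √59, √203 ∈ Q (other pairings), all impossible. Hence [Q(γ):Q] = 4 = [Q(√59, √203):Q], so Q(γ) = Q(√59, √203).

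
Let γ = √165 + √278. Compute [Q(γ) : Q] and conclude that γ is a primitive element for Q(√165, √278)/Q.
[Q(γ) : Q] = 4 (equivalently, Q(γ) = Q(√165, √278))

Obviously Q(γ) ⊆ Q(√165, √278), and [Q(√165, √278):Q] = 4 (since 165, 278 are distinct squarefree integers > 1 with 45870 not a perfect square). To show equality we compute the minimal polynomial of γ. From γ = √165 + √278: γ^2 = 165 + 2√(45870) + 278 = 443 + 2√(45870), so γ^2 - 443 = 2√(45870); squaring, (γ^2 - 443)^2 = 4·45870, i.e. γ^4 - 886γ^2 + 196249 - 183480 = 0, i.e. γ^4 - 886γ^2 + 12769 = 0. So γ is a root of x^4 - 886x^2 + 12769. This polynomial is irreducible over Q: it has no rational root (each ±√165 ± √278 is irrational), and any factorization into two quadratics over Q would force √(45870) ∈ Q (pairing opposite roots) or √165, √278 ∈ Q (other pairings), all impossible. Hence [Q(γ):Q] = 4 = [Q(√165, √278):Q], so Q(γ) = Q(√165, √278).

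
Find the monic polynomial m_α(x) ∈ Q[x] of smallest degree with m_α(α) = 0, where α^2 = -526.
m_α(x) = x^2 + 526

α satisfies α^2 + 526 = 0, so x^2 + 526 annihilates α. Since d = -526 is squarefree and ≠ 1, it is not a perfect square in Q, so x^2 + 526 has no rational root and is therefore irreducible over Q (a degree-2 polynomial over a field is irreducible iff it has no root). Hence m_α(x) = x^2 + 526.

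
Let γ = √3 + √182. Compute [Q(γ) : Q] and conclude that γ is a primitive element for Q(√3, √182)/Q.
[Q(γ) : Q] = 4 (equivalently, Q(γ) = Q(√3, √182))

Obviously Q(γ) ⊆ Q(√3, √182), and [Q(√3, √182):Q] = 4 (since 3, 182 are distinct squarefree integers > 1 with 546 not a perfect square). To show equality we compute the minimal polynomial of γ. From γ = √3 + √182: γ^2 = 3 + 2√(546) + 182 = 185 + 2√(546), so γ^2 - 185 = 2√(546); squaring, (γ^2 - 185)^2 = 4·546, i.e. γ^4 - 370γ^2 + 34225 - 2184 = 0, i.e. γ^4 - 370γ^2 + 32041 = 0. So γ is a root of x^4 - 370x^2 + 32041. This polynomial is irreducible over Q: it has no rational root (each ±√3 ± √182 is irrational), and any factorization into two quadratics over Q would force √(546) ∈ Q (pairing opposite roots) or √3, √182 ∈ Q (other pairings), all impossible. Hence [Q(γ):Q] = 4 = [Q(√3, √182):Q], so Q(γ) = Q(√3, √182).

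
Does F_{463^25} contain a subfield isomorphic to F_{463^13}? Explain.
No: F_{463^13} is not a subfield of F_{463^25}

F_{p^m} embeds in F_{p^n} iff m | n. Here 13 ∤ 25 (since 25 = 1·13 + 12 with remainder 12 ≠ 0), so F_{463^13} is not a subfield of F_{463^25}. Equivalently: if it were, the tower law would give 13 = [F_{463^13}:F_463] dividing [F_{463^25}:F_463] = 25, contradiction.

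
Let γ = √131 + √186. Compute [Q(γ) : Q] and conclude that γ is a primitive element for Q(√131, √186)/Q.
[Q(γ) : Q] = 4 (equivalently, Q(γ) = Q(√131, √186))

Obviously Q(γ) ⊆ Q(√131, √186), and [Q(√131, √186):Q] = 4 (since 131, 186 are distinct squarefree integers > 1 with 24366 not a perfect square). To show equality we compute the minimal polynomial of γ. From γ = √131 + √186: γ^2 = 131 + 2√(24366) + 186 = 317 + 2√(24366), so γ^2 - 317 = 2√(24366); squaring, (γ^2 - 317)^2 = 4·24366, i.e. γ^4 - 634γ^2 + 100489 - 97464 = 0, i.e. γ^4 - 634γ^2 + 3025 = 0. So γ is a root of x^4 - 634x^2 + 3025. This polynomial is irreducible over Q: it has no rational root (each ±√131 ± √186 is irrational), and any factorization into two quadratics over Q would force √(24366) ∈ Q (pairing opposite roots) or √131, √186 ∈ Q (other pairings), all impossible. Hence [Q(γ):Q] = 4 = [Q(√131, √186):Q], so Q(γ) = Q(√131, √186).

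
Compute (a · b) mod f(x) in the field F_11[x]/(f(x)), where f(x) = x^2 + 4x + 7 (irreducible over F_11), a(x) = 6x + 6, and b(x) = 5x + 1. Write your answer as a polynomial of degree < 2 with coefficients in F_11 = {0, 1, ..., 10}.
a · b ≡ 4x + 5 (mod f(x))

Multiply in F_11[x]: a(x)·b(x) = (6x + 6)·(5x + 1) = 8x^2 + 3x + 6. This has degree ≥ 2, so divide by f(x) over F_11: 8x^2 + 3x + 6 = (8)·(x^2 + 4x + 7) + (4x + 5). Hence a·b ≡ 4x + 5 (mod f). (F_11[x]/(f) is a field with 11^2 = 121 elements since f is irreducible of degree 2.)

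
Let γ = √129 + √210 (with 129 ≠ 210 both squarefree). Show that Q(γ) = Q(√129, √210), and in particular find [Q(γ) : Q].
[Q(γ) : Q] = 4 (equivalently, Q(γ) = Q(√129, √210))

Obviously Q(γ) ⊆ Q(√129, √210), and [Q(√129, √210):Q] = 4 (since 129, 210 are distinct squarefree integers > 1 with 27090 not a perfect square). To show equality we compute the minimal polynomial of γ. From γ = √129 + √210: γ^2 = 129 + 2√(27090) + 210 = 339 + 2√(27090), so γ^2 - 339 = 2√(27090); squaring, (γ^2 - 339)^2 = 4·27090, i.e. γ^4 - 678γ^2 + 114921 - 108360 = 0, i.e. γ^4 - 678γ^2 + 6561 = 0. So γ is a root of x^4 - 678x^2 + 6561. This polynomial is irreducible over Q: it has no rational root (each ±√129 ± √210 is irrational), and any factorization into two quadratics over Q would force √(27090) ∈ Q (pairing opposite roots) or √129, √210 ∈ Q (other pairings), all impossible. Hence [Q(γ):Q] = 4 = [Q(√129, √210):Q], so Q(γ) = Q(√129, √210).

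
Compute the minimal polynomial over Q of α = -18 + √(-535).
m_α(x) = x^2 + 36x + 859

From α + 18 = √(-535), squaring gives (α + 18)^2 = -535, i.e. α^2 + 36α + 324 = -535, so α^2 + 36α + 859 = 0. The discriminant of x^2 + 36x + 859 is (36)^2 - 4·(859) = 1296 - 3436 = -2140, and 4·(-535) is not a perfect square in Q since -535 is squarefree and ≠ 1. Hence x^2 + 36x + 859 is irreducible over Q and is the minimal polynomial of α.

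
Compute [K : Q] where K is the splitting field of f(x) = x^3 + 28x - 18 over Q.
[K : Q] = 6

By the rational root test, any rational root of the monic integer polynomial f(x) = x^3 + 28x - 18 must be an integer dividing the constant term -18, i.e. one of ±{1, 2, 3, 6, 9, 18}. Evaluating: f(1) = 11, f(-1) = -47, f(2) = 46, f(-2) = -82, f(3) = 93, f(-3) = -129, f(6) = 366, f(-6) = -402, f(9) = 963, f(-9) = -999, f(18) = 6318, f(-18) = -6354; none is 0, so f has no rational root and is therefore irreducible over Q (a cubic with no linear factor over a field is irreducible). For an irreducible cubic, the Galois group is A_3 or S_3 according as the discriminant disc(f) = -4a^3 - 27b^2 = -4·(28)^3 - 27·(-18)^2 = -96556 is or is not a square in Q. Here disc(f) = -96556 is not a perfect square in Q, so the Galois group of f over Q is not contained in A_3 and must be all of S_3. The splitting field has degree |S_3| = 6 over Q, so [K : Q] = 6.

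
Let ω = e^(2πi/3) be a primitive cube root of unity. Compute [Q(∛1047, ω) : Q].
[Q(∛1047, ω) : Q] = 6

[Q(∛1047):Q] = 3 (min poly x^3 - 1047, irreducible since 1047 is not a perfect cube). [Q(ω):Q] = 2 (min poly x^2 + x + 1). Since Q(∛1047) ⊂ R and ω ∉ R, we have ω ∉ Q(∛1047), so x^2 + x + 1 remains irreducible over Q(∛1047) and [Q(∛1047, ω) : Q(∛1047)] = 2. By the tower law, [Q(∛1047, ω) : Q] = 3 · 2 = 6. (In fact Q(∛1047, ω) is the splitting field of x^3 - 1047 over Q.)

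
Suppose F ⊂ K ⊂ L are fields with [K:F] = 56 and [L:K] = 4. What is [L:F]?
[L:F] = 224

The tower law says that for any tower of field extensions F ⊂ K ⊂ L with finite degrees, [L:F] = [L:K] · [K:F]. Here this gives [L:F] = 4 · 56 = 224.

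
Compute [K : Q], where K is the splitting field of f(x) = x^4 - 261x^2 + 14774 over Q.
[K : Q] = 4

Solving the quadratic in x^2: x^2 = (261 ± √(261^2 - 4·14774))/2 = (261 ± √9025)/2 = (261 ± 95)/2, giving x^2 = 178 or x^2 = 83. So f(x) = (x^2 - 178)(x^2 - 83) and the roots of f are ±√178, ±√83. Hence the splitting field is K = Q(√178, √83). Since 178 and 83 are distinct squarefree integers > 1, their product 14774 is not a perfect square, so √83 ∉ Q(√178). By the tower law [K:Q] = [Q(√178,√83):Q(√178)] · [Q(√178):Q] = 2 · 2 = 4.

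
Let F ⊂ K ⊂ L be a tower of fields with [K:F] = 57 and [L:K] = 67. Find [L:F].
[L:F] = 3819

The tower law says that for any tower of field extensions F ⊂ K ⊂ L with finite degrees, [L:F] = [L:K] · [K:F]. Here this gives [L:F] = 67 · 57 = 3819.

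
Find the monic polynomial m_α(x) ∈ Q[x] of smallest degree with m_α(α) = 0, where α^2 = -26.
m_α(x) = x^2 + 26

α satisfies α^2 + 26 = 0, so x^2 + 26 annihilates α. Since d = -26 is squarefree and ≠ 1, it is not a perfect square in Q, so x^2 + 26 has no rational root and is therefore irreducible over Q (a degree-2 polynomial over a field is irreducible iff it has no root). Hence m_α(x) = x^2 + 26.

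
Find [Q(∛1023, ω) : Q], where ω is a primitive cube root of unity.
[Q(∛1023, ω) : Q] = 6

[Q(∛1023):Q] = 3 (min poly x^3 - 1023, irreducible since 1023 is not a perfect cube). [Q(ω):Q] = 2 (min poly x^2 + x + 1). Since Q(∛1023) ⊂ R and ω ∉ R, we have ω ∉ Q(∛1023), so x^2 + x + 1 remains irreducible over Q(∛1023) and [Q(∛1023, ω) : Q(∛1023)] = 2. By the tower law, [Q(∛1023, ω) : Q] = 3 · 2 = 6. (In fact Q(∛1023, ω) is the splitting field of x^3 - 1023 over Q.)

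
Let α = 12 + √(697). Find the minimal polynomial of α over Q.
m_α(x) = x^2 - 24x - 553

From α - 12 = √(697), squaring gives (α - 12)^2 = 697, i.e. α^2 - 24α + 144 = 697, so α^2 - 24α - 553 = 0. The discriminant of x^2 - 24x - 553 is (-24)^2 - 4·(-553) = 576 + 2212 = 2788, and 4·(697) is not a perfect square in Q since 697 is squarefree and ≠ 1. Hence x^2 - 24x - 553 is irreducible over Q and is the minimal polynomial of α.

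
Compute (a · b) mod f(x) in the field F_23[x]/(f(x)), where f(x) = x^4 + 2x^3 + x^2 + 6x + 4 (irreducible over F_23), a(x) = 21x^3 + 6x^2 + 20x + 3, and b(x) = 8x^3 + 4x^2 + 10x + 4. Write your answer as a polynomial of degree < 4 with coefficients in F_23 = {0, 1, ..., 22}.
a · b ≡ 16x^3 + 16x^2 + 20x + 6 (mod f(x))

Multiply in F_23[x]: a(x)·b(x) = (21x^3 + 6x^2 + 20x + 3)·(8x^3 + 4x^2 + 10x + 4) = 7x^6 + 17x^5 + 3x^4 + 18x^3 + 6x^2 + 18x + 12. This has degree ≥ 4, so divide by f(x) over F_23: 7x^6 + 17x^5 + 3x^4 + 18x^3 + 6x^2 + 18x + 12 = (7x^2 + 3x + 13)·(x^4 + 2x^3 + x^2 + 6x + 4) + (16x^3 + 16x^2 + 20x + 6). Hence a·b ≡ 16x^3 + 16x^2 + 20x + 6 (mod f). (F_23[x]/(f) is a field with 23^4 = 279841 elements since f is irreducible of degree 4.)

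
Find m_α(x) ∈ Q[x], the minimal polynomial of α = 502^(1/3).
m_α(x) = x^3 - 502

α satisfies α^3 = 502, so x^3 - 502 annihilates α. By the rational root test, a rational root p/q (in lowest terms) of x^3 - 502 would satisfy p^3 = 502 q^3, forcing q = 1 and p^3 = 502; but 502 is not a perfect cube, contradiction. A monic cubic over Q with no rational root is irreducible (any nontrivial factorization would include a linear factor). Hence x^3 - 502 is the minimal polynomial of α, and in particular [Q(α):Q] = 3.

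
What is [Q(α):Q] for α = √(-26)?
[Q(α):Q] = 2

[Q(α):Q] equals the degree of the minimal polynomial of α. Here α^2 = -26 and x^2 + 26 is irreducible (d = -26 is squarefree, ≠ 1, hence not a square), so deg(m_α) = 2. Thus [Q(α):Q] = 2.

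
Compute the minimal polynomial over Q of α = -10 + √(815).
m_α(x) = x^2 + 20x - 715

From α + 10 = √(815), squaring gives (α + 10)^2 = 815, i.e. α^2 + 20α + 100 = 815, so α^2 + 20α - 715 = 0. The discriminant of x^2 + 20x - 715 is (20)^2 - 4·(-715) = 400 + 2860 = 3260, and 4·(815) is not a perfect square in Q since 815 is squarefree and ≠ 1. Hence x^2 + 20x - 715 is irreducible over Q and is the minimal polynomial of α.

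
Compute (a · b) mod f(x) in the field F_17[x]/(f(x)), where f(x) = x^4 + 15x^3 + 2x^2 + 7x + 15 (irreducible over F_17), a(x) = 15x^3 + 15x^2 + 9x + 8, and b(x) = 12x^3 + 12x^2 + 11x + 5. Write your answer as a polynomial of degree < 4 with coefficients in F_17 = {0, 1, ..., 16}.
a · b ≡ 11x^3 + 4x^2 + 5x + 12 (mod f(x))

Multiply in F_17[x]: a(x)·b(x) = (15x^3 + 15x^2 + 9x + 8)·(12x^3 + 12x^2 + 11x + 5) = 10x^6 + 3x^5 + 11x^4 + 2x^3 + 15x^2 + 14x + 6. This has degree ≥ 4, so divide by f(x) over F_17: 10x^6 + 3x^5 + 11x^4 + 2x^3 + 15x^2 + 14x + 6 = (10x^2 + 6x + 3)·(x^4 + 15x^3 + 2x^2 + 7x + 15) + (11x^3 + 4x^2 + 5x + 12). Hence a·b ≡ 11x^3 + 4x^2 + 5x + 12 (mod f). (F_17[x]/(f) is a field with 17^4 = 83521 elements since f is irreducible of degree 4.)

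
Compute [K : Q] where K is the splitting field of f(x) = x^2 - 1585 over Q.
[K : Q] = 2

f(x) = x^2 - 1585 factors as (x - √1585)(x + √1585). The splitting field is K = Q(√1585). Since 1585 is squarefree and > 1, it is not a perfect square, so x^2 - 1585 is irreducible over Q and [Q(√1585) : Q] = 2. Hence [K : Q] = 2.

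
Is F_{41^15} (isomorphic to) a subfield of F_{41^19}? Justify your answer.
No: F_{41^15} is not a subfield of F_{41^19}

F_{p^m} embeds in F_{p^n} iff m | n. Here 15 ∤ 19 (since 19 = 1·15 + 4 with remainder 4 ≠ 0), so F_{41^15} is not a subfield of F_{41^19}. Equivalently: if it were, the tower law would give 15 = [F_{41^15}:F_41] dividing [F_{41^19}:F_41] = 19, contradiction.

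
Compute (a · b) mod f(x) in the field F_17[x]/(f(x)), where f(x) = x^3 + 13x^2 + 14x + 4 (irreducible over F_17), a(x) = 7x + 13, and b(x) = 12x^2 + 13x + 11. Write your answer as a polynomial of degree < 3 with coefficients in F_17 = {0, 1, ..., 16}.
a · b ≡ 5x^2 + 5x + 11 (mod f(x))

Multiply in F_17[x]: a(x)·b(x) = (7x + 13)·(12x^2 + 13x + 11) = 16x^3 + 9x^2 + 8x + 7. This has degree ≥ 3, so divide by f(x) over F_17: 16x^3 + 9x^2 + 8x + 7 = (16)·(x^3 + 13x^2 + 14x + 4) + (5x^2 + 5x + 11). Hence a·b ≡ 5x^2 + 5x + 11 (mod f). (F_17[x]/(f) is a field with 17^3 = 4913 elements since f is irreducible of degree 3.)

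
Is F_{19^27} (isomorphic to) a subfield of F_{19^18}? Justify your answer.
No: F_{19^27} is not a subfield of F_{19^18}

F_{p^m} embeds in F_{p^n} iff m | n. Here 27 ∤ 18 (since 18 = 0·27 + 18 with remainder 18 ≠ 0), so F_{19^27} is not a subfield of F_{19^18}. Equivalently: if it were, the tower law would give 27 = [F_{19^27}:F_19] dividing [F_{19^18}:F_19] = 18, contradiction.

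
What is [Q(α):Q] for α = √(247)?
[Q(α):Q] = 2

[Q(α):Q] equals the degree of the minimal polynomial of α. Here α^2 = 247 and x^2 - 247 is irreducible (d = 247 is squarefree, ≠ 1, hence not a square), so deg(m_α) = 2. Thus [Q(α):Q] = 2.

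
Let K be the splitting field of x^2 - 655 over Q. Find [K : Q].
[K : Q] = 2

f(x) = x^2 - 655 factors as (x - √655)(x + √655). The splitting field is K = Q(√655). Since 655 is squarefree and > 1, it is not a perfect square, so x^2 - 655 is irreducible over Q and [Q(√655) : Q] = 2. Hence [K : Q] = 2.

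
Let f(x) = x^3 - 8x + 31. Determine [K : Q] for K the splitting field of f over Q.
[K : Q] = 6

By the rational root test, any rational root of the monic integer polynomial f(x) = x^3 - 8x + 31 must be an integer dividing the constant term 31, i.e. one of ±{1, 31}. Evaluating: f(1) = 24, f(-1) = 38, f(31) = 29574, f(-31) = -29512; none is 0, so f has no rational root and is therefore irreducible over Q (a cubic with no linear factor over a field is irreducible). For an irreducible cubic, the Galois group is A_3 or S_3 according as the discriminant disc(f) = -4a^3 - 27b^2 = -4·(-8)^3 - 27·(31)^2 = -23899 is or is not a square in Q. Here disc(f) = -23899 is not a perfect square in Q, so the Galois group of f over Q is not contained in A_3 and must be all of S_3. The splitting field has degree |S_3| = 6 over Q, so [K : Q] = 6.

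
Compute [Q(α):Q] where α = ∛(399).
[Q(α):Q] = 3

The minimal polynomial of α is x^3 - 399, irreducible over Q since 399 is not a perfect cube (so x^3 - 399 has no rational root). Hence [Q(α):Q] = deg(m_α) = 3.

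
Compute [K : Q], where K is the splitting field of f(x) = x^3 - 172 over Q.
[K : Q] = 6

The roots of x^3 - 172 are ∛172, ω∛172, ω^2∛172 where ω = e^(2πi/3) is a primitive cube root of unity, so K = Q(∛172, ω). Now [Q(∛172):Q] = 3 (since 172 is not a perfect cube, x^3 - 172 is irreducible) and [Q(ω):Q] = 2. Both 2 and 3 divide [K:Q], and [K:Q] ≤ 3·2 = 6, so [K:Q] = 6. (Equivalently: Q(∛172) ⊂ R but ω ∉ R, so [K : Q(∛172)] = 2.)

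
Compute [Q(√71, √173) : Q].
[Q(√71, √173) : Q] = 4

[Q(√71):Q] = 2 (min poly x^2 - 71, irreducible since 71 is squarefree > 1). For the top step, suppose √173 ∈ Q(√71), say √173 = c + d√71 with c, d ∈ Q. Squaring: 173 = c^2 + 71d^2 + 2cd√71. Since √71 ∉ Q this forces 2cd = 0. If d = 0 then √173 = c ∈ Q, contradicting 173 squarefree > 1. If c = 0 then 173 = 71d^2, so 71·173 = (71d)^2 is a perfect square in Q — but 71·173 = 12283 is not a perfect square (since 71 and 173 are distinct squarefree integers). Contradiction. Hence √173 ∉ Q(√71), so x^2 - 173 stays irreducible over Q(√71) and [Q(√71, √173) : Q(√71)] = 2. By the tower law, [Q(√71, √173) : Q] = 2 · 2 = 4.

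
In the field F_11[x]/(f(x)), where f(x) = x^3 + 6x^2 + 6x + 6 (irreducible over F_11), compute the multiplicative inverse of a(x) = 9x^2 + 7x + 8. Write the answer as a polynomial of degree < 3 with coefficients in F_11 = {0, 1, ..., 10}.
a(x)^(-1) ≡ 9x^2 + 10x + 2 (mod f(x))

Since f is irreducible over F_11, F_11[x]/(f) is a field and a(x) ≠ 0 has an inverse. Apply the extended Euclidean algorithm to f(x) and a(x) in F_11[x]: f(x) = (5x + 9)·a(x) + (2x);  a(x) = (10x + 9)·(2x) + (8). The last nonzero remainder is the constant 8 = gcd(f, a) in F_11. Back-substituting through the division chain expresses 8 = s(x)·a(x) + t(x)·f(x) with s(x) ≡ 6x^2 + 3x + 5 (mod f), so (6x^2 + 3x + 5)·a(x) ≡ 8 (mod f). Multiplying by 8^(-1) ≡ 7 in F_11 gives a(x)^(-1) ≡ 7·(6x^2 + 3x + 5) ≡ 9x^2 + 10x + 2 (mod f). Check: (9x^2 + 7x + 8)·(9x^2 + 10x + 2) = 4x^4 + 10x^3 + 6x^2 + 6x + 5 ≡ 1 (mod x^3 + 6x^2 + 6x + 6).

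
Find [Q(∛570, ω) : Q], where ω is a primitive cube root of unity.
[Q(∛570, ω) : Q] = 6

[Q(∛570):Q] = 3 (min poly x^3 - 570, irreducible since 570 is not a perfect cube). [Q(ω):Q] = 2 (min poly x^2 + x + 1). Since Q(∛570) ⊂ R and ω ∉ R, we have ω ∉ Q(∛570), so x^2 + x + 1 remains irreducible over Q(∛570) and [Q(∛570, ω) : Q(∛570)] = 2. By the tower law, [Q(∛570, ω) : Q] = 3 · 2 = 6. (In fact Q(∛570, ω) is the splitting field of x^3 - 570 over Q.)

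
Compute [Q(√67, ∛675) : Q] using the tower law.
[Q(√67, ∛675) : Q] = 6

Let L = Q(√67, ∛675). Since Q(√67) ⊂ L and [Q(√67):Q] = 2, the tower law gives 2 | [L:Q]. Likewise Q(∛675) ⊂ L with [Q(∛675):Q] = 3 (because 675 is not a perfect cube), so 3 | [L:Q]. As gcd(2,3) = 1, [L:Q] is divisible by 6. Conversely L is generated over Q by √67 and ∛675, so [L:Q] ≤ 2·3 = 6. Therefore [Q(√67, ∛675) : Q] = 6.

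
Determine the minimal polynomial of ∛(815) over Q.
m_α(x) = x^3 - 815

α satisfies α^3 = 815, so x^3 - 815 annihilates α. By the rational root test, a rational root p/q (in lowest terms) of x^3 - 815 would satisfy p^3 = 815 q^3, forcing q = 1 and p^3 = 815; but 815 is not a perfect cube, contradiction. A monic cubic over Q with no rational root is irreducible (any nontrivial factorization would include a linear factor). Hence x^3 - 815 is the minimal polynomial of α, and in particular [Q(α):Q] = 3.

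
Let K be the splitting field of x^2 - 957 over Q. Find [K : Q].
[K : Q] = 2

f(x) = x^2 - 957 factors as (x - √957)(x + √957). The splitting field is K = Q(√957). Since 957 is squarefree and > 1, it is not a perfect square, so x^2 - 957 is irreducible over Q and [Q(√957) : Q] = 2. Hence [K : Q] = 2.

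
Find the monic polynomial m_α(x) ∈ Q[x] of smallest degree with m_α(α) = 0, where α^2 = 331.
m_α(x) = x^2 - 331

α satisfies α^2 - 331 = 0, so x^2 - 331 annihilates α. Since d = 331 is squarefree and ≠ 1, it is not a perfect square in Q, so x^2 - 331 has no rational root and is therefore irreducible over Q (a degree-2 polynomial over a field is irreducible iff it has no root). Hence m_α(x) = x^2 - 331.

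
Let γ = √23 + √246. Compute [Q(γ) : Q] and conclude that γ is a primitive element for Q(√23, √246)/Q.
[Q(γ) : Q] = 4 (equivalently, Q(γ) = Q(√23, √246))

Obviously Q(γ) ⊆ Q(√23, √246), and [Q(√23, √246):Q] = 4 (since 23, 246 are distinct squarefree integers > 1 with 5658 not a perfect square). To show equality we compute the minimal polynomial of γ. From γ = √23 + √246: γ^2 = 23 + 2√(5658) + 246 = 269 + 2√(5658), so γ^2 - 269 = 2√(5658); squaring, (γ^2 - 269)^2 = 4·5658, i.e. γ^4 - 538γ^2 + 72361 - 22632 = 0, i.e. γ^4 - 538γ^2 + 49729 = 0. So γ is a root of x^4 - 538x^2 + 49729. This polynomial is irreducible over Q: it has no rational root (each ±√23 ± √246 is irrational), and any factorization into two quadratics over Q would force √(5658) ∈ Q (pairing opposite roots) or √23, √246 ∈ Q (other pairings), all impossible. Hence [Q(γ):Q] = 4 = [Q(√23, √246):Q], so Q(γ) = Q(√23, √246).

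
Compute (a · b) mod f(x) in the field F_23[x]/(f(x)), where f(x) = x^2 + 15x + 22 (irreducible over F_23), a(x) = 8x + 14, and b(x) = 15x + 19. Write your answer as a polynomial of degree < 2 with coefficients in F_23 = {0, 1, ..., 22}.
a · b ≡ 11x + 18 (mod f(x))

Multiply in F_23[x]: a(x)·b(x) = (8x + 14)·(15x + 19) = 5x^2 + 17x + 13. This has degree ≥ 2, so divide by f(x) over F_23: 5x^2 + 17x + 13 = (5)·(x^2 + 15x + 22) + (11x + 18). Hence a·b ≡ 11x + 18 (mod f). (F_23[x]/(f) is a field with 23^2 = 529 elements since f is irreducible of degree 2.)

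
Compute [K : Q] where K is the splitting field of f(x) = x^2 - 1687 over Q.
[K : Q] = 2

f(x) = x^2 - 1687 factors as (x - √1687)(x + √1687). The splitting field is K = Q(√1687). Since 1687 is squarefree and > 1, it is not a perfect square, so x^2 - 1687 is irreducible over Q and [Q(√1687) : Q] = 2. Hence [K : Q] = 2.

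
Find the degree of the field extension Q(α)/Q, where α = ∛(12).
[Q(α):Q] = 3

The minimal polynomial of α is x^3 - 12, irreducible over Q since 12 is not a perfect cube (so x^3 - 12 has no rational root). Hence [Q(α):Q] = deg(m_α) = 3.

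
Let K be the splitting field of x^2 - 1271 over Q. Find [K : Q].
[K : Q] = 2

f(x) = x^2 - 1271 factors as (x - √1271)(x + √1271). The splitting field is K = Q(√1271). Since 1271 is squarefree and > 1, it is not a perfect square, so x^2 - 1271 is irreducible over Q and [Q(√1271) : Q] = 2. Hence [K : Q] = 2.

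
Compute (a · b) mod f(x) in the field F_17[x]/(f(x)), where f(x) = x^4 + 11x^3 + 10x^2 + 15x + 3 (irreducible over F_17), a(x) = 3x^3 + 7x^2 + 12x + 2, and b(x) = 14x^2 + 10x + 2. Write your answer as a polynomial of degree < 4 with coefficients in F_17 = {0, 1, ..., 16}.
a · b ≡ 13x^3 + 16x^2 + 15x + 3 (mod f(x))

Multiply in F_17[x]: a(x)·b(x) = (3x^3 + 7x^2 + 12x + 2)·(14x^2 + 10x + 2) = 8x^5 + 9x^4 + 6x^3 + 9x^2 + 10x + 4. This has degree ≥ 4, so divide by f(x) over F_17: 8x^5 + 9x^4 + 6x^3 + 9x^2 + 10x + 4 = (8x + 6)·(x^4 + 11x^3 + 10x^2 + 15x + 3) + (13x^3 + 16x^2 + 15x + 3). Hence a·b ≡ 13x^3 + 16x^2 + 15x + 3 (mod f). (F_17[x]/(f) is a field with 17^4 = 83521 elements since f is irreducible of degree 4.)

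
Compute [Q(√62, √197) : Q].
[Q(√62, √197) : Q] = 4

[Q(√62):Q] = 2 (min poly x^2 - 62, irreducible since 62 is squarefree > 1). For the top step, suppose √197 ∈ Q(√62), say √197 = c + d√62 with c, d ∈ Q. Squaring: 197 = c^2 + 62d^2 + 2cd√62. Since √62 ∉ Q this forces 2cd = 0. If d = 0 then √197 = c ∈ Q, contradicting 197 squarefree > 1. If c = 0 then 197 = 62d^2, so 62·197 = (62d)^2 is a perfect square in Q — but 62·197 = 12214 is not a perfect square (since 62 and 197 are distinct squarefree integers). Contradiction. Hence √197 ∉ Q(√62), so x^2 - 197 stays irreducible over Q(√62) and [Q(√62, √197) : Q(√62)] = 2. By the tower law, [Q(√62, √197) : Q] = 2 · 2 = 4.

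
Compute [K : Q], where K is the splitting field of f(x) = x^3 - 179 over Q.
[K : Q] = 6

The roots of x^3 - 179 are ∛179, ω∛179, ω^2∛179 where ω = e^(2πi/3) is a primitive cube root of unity, so K = Q(∛179, ω). Now [Q(∛179):Q] = 3 (since 179 is not a perfect cube, x^3 - 179 is irreducible) and [Q(ω):Q] = 2. Both 2 and 3 divide [K:Q], and [K:Q] ≤ 3·2 = 6, so [K:Q] = 6. (Equivalently: Q(∛179) ⊂ R but ω ∉ R, so [K : Q(∛179)] = 2.)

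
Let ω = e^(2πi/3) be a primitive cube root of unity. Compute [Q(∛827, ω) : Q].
[Q(∛827, ω) : Q] = 6

[Q(∛827):Q] = 3 (min poly x^3 - 827, irreducible since 827 is not a perfect cube). [Q(ω):Q] = 2 (min poly x^2 + x + 1). Since Q(∛827) ⊂ R and ω ∉ R, we have ω ∉ Q(∛827), so x^2 + x + 1 remains irreducible over Q(∛827) and [Q(∛827, ω) : Q(∛827)] = 2. By the tower law, [Q(∛827, ω) : Q] = 3 · 2 = 6. (In fact Q(∛827, ω) is the splitting field of x^3 - 827 over Q.)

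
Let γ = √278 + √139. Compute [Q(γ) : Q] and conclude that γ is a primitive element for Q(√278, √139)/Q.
[Q(γ) : Q] = 4 (equivalently, Q(γ) = Q(√278, √139))

Obviously Q(γ) ⊆ Q(√278, √139), and [Q(√278, √139):Q] = 4 (since 278, 139 are distinct squarefree integers > 1 with 38642 not a perfect square). To show equality we compute the minimal polynomial of γ. From γ = √278 + √139: γ^2 = 278 + 2√(38642) + 139 = 417 + 2√(38642), so γ^2 - 417 = 2√(38642); squaring, (γ^2 - 417)^2 = 4·38642, i.e. γ^4 - 834γ^2 + 173889 - 154568 = 0, i.e. γ^4 - 834γ^2 + 19321 = 0. So γ is a root of x^4 - 834x^2 + 19321. This polynomial is irreducible over Q: it has no rational root (each ±√278 ± √139 is irrational), and any factorization into two quadratics over Q would force √(38642) ∈ Q (pairing opposite roots) or √278, √139 ∈ Q (other pairings), all impossible. Hence [Q(γ):Q] = 4 = [Q(√278, √139):Q], so Q(γ) = Q(√278, √139).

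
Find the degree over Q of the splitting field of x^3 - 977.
[K : Q] = 6

The roots of x^3 - 977 are ∛977, ω∛977, ω^2∛977 where ω = e^(2πi/3) is a primitive cube root of unity, so K = Q(∛977, ω). Now [Q(∛977):Q] = 3 (since 977 is not a perfect cube, x^3 - 977 is irreducible) and [Q(ω):Q] = 2. Both 2 and 3 divide [K:Q], and [K:Q] ≤ 3·2 = 6, so [K:Q] = 6. (Equivalently: Q(∛977) ⊂ R but ω ∉ R, so [K : Q(∛977)] = 2.)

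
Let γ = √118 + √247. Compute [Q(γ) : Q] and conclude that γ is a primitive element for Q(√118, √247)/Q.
[Q(γ) : Q] = 4 (equivalently, Q(γ) = Q(√118, √247))

Obviously Q(γ) ⊆ Q(√118, √247), and [Q(√118, √247):Q] = 4 (since 118, 247 are distinct squarefree integers > 1 with 29146 not a perfect square). To show equality we compute the minimal polynomial of γ. From γ = √118 + √247: γ^2 = 118 + 2√(29146) + 247 = 365 + 2√(29146), so γ^2 - 365 = 2√(29146); squaring, (γ^2 - 365)^2 = 4·29146, i.e. γ^4 - 730γ^2 + 133225 - 116584 = 0, i.e. γ^4 - 730γ^2 + 16641 = 0. So γ is a root of x^4 - 730x^2 + 16641. This polynomial is irreducible over Q: it has no rational root (each ±√118 ± √247 is irrational), and any factorization into two quadratics over Q would force √(29146) ∈ Q (pairing opposite roots) or √118, √247 ∈ Q (other pairings), all impossible. Hence [Q(γ):Q] = 4 = [Q(√118, √247):Q], so Q(γ) = Q(√118, √247).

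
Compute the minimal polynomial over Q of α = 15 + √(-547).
m_α(x) = x^2 - 30x + 772

From α - 15 = √(-547), squaring gives (α - 15)^2 = -547, i.e. α^2 - 30α + 225 = -547, so α^2 - 30α + 772 = 0. The discriminant of x^2 - 30x + 772 is (-30)^2 - 4·(772) = 900 - 3088 = -2188, and 4·(-547) is not a perfect square in Q since -547 is squarefree and ≠ 1. Hence x^2 - 30x + 772 is irreducible over Q and is the minimal polynomial of α.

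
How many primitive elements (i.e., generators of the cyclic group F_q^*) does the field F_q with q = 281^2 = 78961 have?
There are φ(78960) = 17664 primitive elements

F_q^* is cyclic of order q - 1 = 78960. A cyclic group of order m has exactly φ(m) generators. Here m = 78960 = 2^4 · 3 · 5 · 7 · 47, so the number of primitive elements is φ(78960) = 17664.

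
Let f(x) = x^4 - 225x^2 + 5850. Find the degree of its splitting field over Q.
[K : Q] = 4

Solving the quadratic in x^2: x^2 = (225 ± √(225^2 - 4·5850))/2 = (225 ± √27225)/2 = (225 ± 165)/2, giving x^2 = 195 or x^2 = 30. So f(x) = (x^2 - 195)(x^2 - 30) and the roots of f are ±√195, ±√30. Hence the splitting field is K = Q(√195, √30). Since 195 and 30 are distinct squarefree integers > 1, their product 5850 is not a perfect square, so √30 ∉ Q(√195). By the tower law [K:Q] = [Q(√195,√30):Q(√195)] · [Q(√195):Q] = 2 · 2 = 4.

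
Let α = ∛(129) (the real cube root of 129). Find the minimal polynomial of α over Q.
m_α(x) = x^3 - 129

α satisfies α^3 = 129, so x^3 - 129 annihilates α. By the rational root test, a rational root p/q (in lowest terms) of x^3 - 129 would satisfy p^3 = 129 q^3, forcing q = 1 and p^3 = 129; but 129 is not a perfect cube, contradiction. A monic cubic over Q with no rational root is irreducible (any nontrivial factorization would include a linear factor). Hence x^3 - 129 is the minimal polynomial of α, and in particular [Q(α):Q] = 3.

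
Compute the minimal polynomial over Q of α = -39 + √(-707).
m_α(x) = x^2 + 78x + 2228

From α + 39 = √(-707), squaring gives (α + 39)^2 = -707, i.e. α^2 + 78α + 1521 = -707, so α^2 + 78α + 2228 = 0. The discriminant of x^2 + 78x + 2228 is (78)^2 - 4·(2228) = 6084 - 8912 = -2828, and 4·(-707) is not a perfect square in Q since -707 is squarefree and ≠ 1. Hence x^2 + 78x + 2228 is irreducible over Q and is the minimal polynomial of α.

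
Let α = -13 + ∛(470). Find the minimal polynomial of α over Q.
m_α(x) = x^3 + 39x^2 + 507x + 1727

Set β = α + 13 = ∛(470), so β^3 = 470. Then (α + 13)^3 - 470 = 0, i.e. α is a root of g(x) = (x + 13)^3 - 470 = x^3 + 39x^2 + 507x + 1727. Since g(x) = h(x + 13) where h(x) = x^3 - 470, and h is irreducible over Q (because 470 is not a perfect cube, so h has no rational root, and a monic cubic with no rational root is irreducible), g is also irreducible (irreducibility is preserved under the substitution x → x + 13). Hence m_α(x) = x^3 + 39x^2 + 507x + 1727.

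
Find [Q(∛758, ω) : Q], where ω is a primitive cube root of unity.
[Q(∛758, ω) : Q] = 6

[Q(∛758):Q] = 3 (min poly x^3 - 758, irreducible since 758 is not a perfect cube). [Q(ω):Q] = 2 (min poly x^2 + x + 1). Since Q(∛758) ⊂ R and ω ∉ R, we have ω ∉ Q(∛758), so x^2 + x + 1 remains irreducible over Q(∛758) and [Q(∛758, ω) : Q(∛758)] = 2. By the tower law, [Q(∛758, ω) : Q] = 3 · 2 = 6. (In fact Q(∛758, ω) is the splitting field of x^3 - 758 over Q.)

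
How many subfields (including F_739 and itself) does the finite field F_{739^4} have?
F_{739^4} has 3 subfields

The subfields of F_{p^n} are exactly the fields F_{p^d} for d | n (each is the fixed field of the unique index-d subgroup of Gal(F_{p^n}/F_p) ≅ Z/nZ). The divisors of n = 4 are {1, 2, 4}, giving 3 subfields: F_{739^1}, F_{739^2}, F_{739^4}.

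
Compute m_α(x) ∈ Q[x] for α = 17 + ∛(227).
m_α(x) = x^3 - 51x^2 + 867x - 5140

Set β = α - 17 = ∛(227), so β^3 = 227. Then (α - 17)^3 - 227 = 0, i.e. α is a root of g(x) = (x - 17)^3 - 227 = x^3 - 51x^2 + 867x - 5140. Since g(x) = h(x - 17) where h(x) = x^3 - 227, and h is irreducible over Q (because 227 is not a perfect cube, so h has no rational root, and a monic cubic with no rational root is irreducible), g is also irreducible (irreducibility is preserved under the substitution x → x - 17). Hence m_α(x) = x^3 - 51x^2 + 867x - 5140.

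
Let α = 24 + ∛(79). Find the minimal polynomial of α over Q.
m_α(x) = x^3 - 72x^2 + 1728x - 13903

Set β = α - 24 = ∛(79), so β^3 = 79. Then (α - 24)^3 - 79 = 0, i.e. α is a root of g(x) = (x - 24)^3 - 79 = x^3 - 72x^2 + 1728x - 13903. Since g(x) = h(x - 24) where h(x) = x^3 - 79, and h is irreducible over Q (because 79 is not a perfect cube, so h has no rational root, and a monic cubic with no rational root is irreducible), g is also irreducible (irreducibility is preserved under the substitution x → x - 24). Hence m_α(x) = x^3 - 72x^2 + 1728x - 13903.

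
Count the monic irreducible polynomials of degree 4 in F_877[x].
There are 147889662378 monic irreducible polynomials of degree 4 over F_877

Each element of F_{877^4} that lies in no proper subfield is a root of exactly one monic irreducible of degree 4 over F_877, and each such polynomial has 4 distinct roots in F_{877^4}. By Möbius inversion the count is N_877(4) = (1/4) Σ_{d|4} μ(4/d) · 877^d = (1/4)(μ(4)·877^1 + μ(2)·877^2 + μ(1)·877^4) = 591558649512/4 = 147889662378.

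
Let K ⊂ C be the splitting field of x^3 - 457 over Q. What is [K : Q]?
[K : Q] = 6

The roots of x^3 - 457 are ∛457, ω∛457, ω^2∛457 where ω = e^(2πi/3) is a primitive cube root of unity, so K = Q(∛457, ω). Now [Q(∛457):Q] = 3 (since 457 is not a perfect cube, x^3 - 457 is irreducible) and [Q(ω):Q] = 2. Both 2 and 3 divide [K:Q], and [K:Q] ≤ 3·2 = 6, so [K:Q] = 6. (Equivalently: Q(∛457) ⊂ R but ω ∉ R, so [K : Q(∛457)] = 2.)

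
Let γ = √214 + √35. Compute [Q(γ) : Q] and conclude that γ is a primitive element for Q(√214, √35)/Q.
[Q(γ) : Q] = 4 (equivalently, Q(γ) = Q(√214, √35))

Obviously Q(γ) ⊆ Q(√214, √35), and [Q(√214, √35):Q] = 4 (since 214, 35 are distinct squarefree integers > 1 with 7490 not a perfect square). To show equality we compute the minimal polynomial of γ. From γ = √214 + √35: γ^2 = 214 + 2√(7490) + 35 = 249 + 2√(7490), so γ^2 - 249 = 2√(7490); squaring, (γ^2 - 249)^2 = 4·7490, i.e. γ^4 - 498γ^2 + 62001 - 29960 = 0, i.e. γ^4 - 498γ^2 + 32041 = 0. So γ is a root of x^4 - 498x^2 + 32041. This polynomial is irreducible over Q: it has no rational root (each ±√214 ± √35 is irrational), and any factorization into two quadratics over Q would force √(7490) ∈ Q (pairing opposite roots) or √214, √35 ∈ Q (other pairings), all impossible. Hence [Q(γ):Q] = 4 = [Q(√214, √35):Q], so Q(γ) = Q(√214, √35).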